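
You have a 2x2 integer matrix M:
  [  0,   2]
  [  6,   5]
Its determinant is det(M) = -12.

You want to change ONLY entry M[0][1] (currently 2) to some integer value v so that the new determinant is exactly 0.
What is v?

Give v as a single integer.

det is linear in entry M[0][1]: det = old_det + (v - 2) * C_01
Cofactor C_01 = -6
Want det = 0: -12 + (v - 2) * -6 = 0
  (v - 2) = 12 / -6 = -2
  v = 2 + (-2) = 0

Answer: 0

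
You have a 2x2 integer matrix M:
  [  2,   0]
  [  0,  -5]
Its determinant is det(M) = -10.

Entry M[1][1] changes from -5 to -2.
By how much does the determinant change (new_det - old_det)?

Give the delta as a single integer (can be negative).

Answer: 6

Derivation:
Cofactor C_11 = 2
Entry delta = -2 - -5 = 3
Det delta = entry_delta * cofactor = 3 * 2 = 6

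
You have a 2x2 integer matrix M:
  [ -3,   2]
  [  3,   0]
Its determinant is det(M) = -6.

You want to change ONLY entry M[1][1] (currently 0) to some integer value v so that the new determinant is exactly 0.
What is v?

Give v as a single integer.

Answer: -2

Derivation:
det is linear in entry M[1][1]: det = old_det + (v - 0) * C_11
Cofactor C_11 = -3
Want det = 0: -6 + (v - 0) * -3 = 0
  (v - 0) = 6 / -3 = -2
  v = 0 + (-2) = -2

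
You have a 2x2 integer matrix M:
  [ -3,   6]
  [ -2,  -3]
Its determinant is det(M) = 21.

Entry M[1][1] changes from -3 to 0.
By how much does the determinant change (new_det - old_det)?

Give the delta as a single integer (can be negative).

Cofactor C_11 = -3
Entry delta = 0 - -3 = 3
Det delta = entry_delta * cofactor = 3 * -3 = -9

Answer: -9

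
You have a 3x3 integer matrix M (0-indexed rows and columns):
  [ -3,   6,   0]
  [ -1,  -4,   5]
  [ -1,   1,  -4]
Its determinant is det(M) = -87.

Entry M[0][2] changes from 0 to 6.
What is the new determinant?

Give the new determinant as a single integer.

det is linear in row 0: changing M[0][2] by delta changes det by delta * cofactor(0,2).
Cofactor C_02 = (-1)^(0+2) * minor(0,2) = -5
Entry delta = 6 - 0 = 6
Det delta = 6 * -5 = -30
New det = -87 + -30 = -117

Answer: -117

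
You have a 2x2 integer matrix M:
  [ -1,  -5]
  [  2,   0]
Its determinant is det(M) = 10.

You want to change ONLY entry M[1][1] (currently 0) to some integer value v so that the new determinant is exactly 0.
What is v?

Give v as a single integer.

Answer: 10

Derivation:
det is linear in entry M[1][1]: det = old_det + (v - 0) * C_11
Cofactor C_11 = -1
Want det = 0: 10 + (v - 0) * -1 = 0
  (v - 0) = -10 / -1 = 10
  v = 0 + (10) = 10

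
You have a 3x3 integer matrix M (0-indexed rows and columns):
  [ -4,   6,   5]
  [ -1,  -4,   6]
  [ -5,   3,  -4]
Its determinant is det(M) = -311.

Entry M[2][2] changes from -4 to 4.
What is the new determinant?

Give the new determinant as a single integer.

det is linear in row 2: changing M[2][2] by delta changes det by delta * cofactor(2,2).
Cofactor C_22 = (-1)^(2+2) * minor(2,2) = 22
Entry delta = 4 - -4 = 8
Det delta = 8 * 22 = 176
New det = -311 + 176 = -135

Answer: -135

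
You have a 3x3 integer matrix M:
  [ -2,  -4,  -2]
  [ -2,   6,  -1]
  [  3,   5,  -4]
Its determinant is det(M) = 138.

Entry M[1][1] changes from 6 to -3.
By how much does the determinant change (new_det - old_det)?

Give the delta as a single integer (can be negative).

Cofactor C_11 = 14
Entry delta = -3 - 6 = -9
Det delta = entry_delta * cofactor = -9 * 14 = -126

Answer: -126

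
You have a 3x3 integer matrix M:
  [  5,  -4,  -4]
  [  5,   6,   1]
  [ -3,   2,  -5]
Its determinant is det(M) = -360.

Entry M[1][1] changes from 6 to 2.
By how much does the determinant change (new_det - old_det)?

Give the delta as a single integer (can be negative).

Cofactor C_11 = -37
Entry delta = 2 - 6 = -4
Det delta = entry_delta * cofactor = -4 * -37 = 148

Answer: 148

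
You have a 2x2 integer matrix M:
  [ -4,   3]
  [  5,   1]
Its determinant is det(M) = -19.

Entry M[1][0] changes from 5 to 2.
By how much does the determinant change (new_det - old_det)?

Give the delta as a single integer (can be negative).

Cofactor C_10 = -3
Entry delta = 2 - 5 = -3
Det delta = entry_delta * cofactor = -3 * -3 = 9

Answer: 9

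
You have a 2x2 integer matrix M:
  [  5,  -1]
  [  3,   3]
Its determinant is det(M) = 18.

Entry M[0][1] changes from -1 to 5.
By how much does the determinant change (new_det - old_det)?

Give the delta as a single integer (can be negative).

Answer: -18

Derivation:
Cofactor C_01 = -3
Entry delta = 5 - -1 = 6
Det delta = entry_delta * cofactor = 6 * -3 = -18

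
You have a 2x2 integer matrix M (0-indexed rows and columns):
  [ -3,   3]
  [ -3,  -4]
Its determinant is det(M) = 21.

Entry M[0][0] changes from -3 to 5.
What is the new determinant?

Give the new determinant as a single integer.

det is linear in row 0: changing M[0][0] by delta changes det by delta * cofactor(0,0).
Cofactor C_00 = (-1)^(0+0) * minor(0,0) = -4
Entry delta = 5 - -3 = 8
Det delta = 8 * -4 = -32
New det = 21 + -32 = -11

Answer: -11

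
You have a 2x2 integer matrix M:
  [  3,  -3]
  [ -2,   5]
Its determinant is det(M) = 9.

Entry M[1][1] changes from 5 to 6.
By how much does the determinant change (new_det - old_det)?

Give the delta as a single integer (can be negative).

Answer: 3

Derivation:
Cofactor C_11 = 3
Entry delta = 6 - 5 = 1
Det delta = entry_delta * cofactor = 1 * 3 = 3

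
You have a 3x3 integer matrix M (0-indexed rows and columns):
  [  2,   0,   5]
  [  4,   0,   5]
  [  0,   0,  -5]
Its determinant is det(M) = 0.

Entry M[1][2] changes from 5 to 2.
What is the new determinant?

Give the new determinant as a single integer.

Answer: 0

Derivation:
det is linear in row 1: changing M[1][2] by delta changes det by delta * cofactor(1,2).
Cofactor C_12 = (-1)^(1+2) * minor(1,2) = 0
Entry delta = 2 - 5 = -3
Det delta = -3 * 0 = 0
New det = 0 + 0 = 0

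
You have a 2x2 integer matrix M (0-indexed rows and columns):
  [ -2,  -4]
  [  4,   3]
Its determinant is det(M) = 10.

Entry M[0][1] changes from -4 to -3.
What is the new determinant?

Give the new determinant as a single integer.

Answer: 6

Derivation:
det is linear in row 0: changing M[0][1] by delta changes det by delta * cofactor(0,1).
Cofactor C_01 = (-1)^(0+1) * minor(0,1) = -4
Entry delta = -3 - -4 = 1
Det delta = 1 * -4 = -4
New det = 10 + -4 = 6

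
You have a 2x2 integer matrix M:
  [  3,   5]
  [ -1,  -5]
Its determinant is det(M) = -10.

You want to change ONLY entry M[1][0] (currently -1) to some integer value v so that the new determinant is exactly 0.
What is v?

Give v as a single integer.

det is linear in entry M[1][0]: det = old_det + (v - -1) * C_10
Cofactor C_10 = -5
Want det = 0: -10 + (v - -1) * -5 = 0
  (v - -1) = 10 / -5 = -2
  v = -1 + (-2) = -3

Answer: -3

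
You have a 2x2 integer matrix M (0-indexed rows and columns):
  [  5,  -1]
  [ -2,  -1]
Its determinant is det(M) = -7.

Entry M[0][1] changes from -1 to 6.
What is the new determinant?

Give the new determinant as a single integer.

det is linear in row 0: changing M[0][1] by delta changes det by delta * cofactor(0,1).
Cofactor C_01 = (-1)^(0+1) * minor(0,1) = 2
Entry delta = 6 - -1 = 7
Det delta = 7 * 2 = 14
New det = -7 + 14 = 7

Answer: 7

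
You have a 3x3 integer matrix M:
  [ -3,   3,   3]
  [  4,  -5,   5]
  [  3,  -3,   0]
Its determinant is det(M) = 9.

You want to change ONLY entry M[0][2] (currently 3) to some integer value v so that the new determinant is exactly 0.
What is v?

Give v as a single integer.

Answer: 0

Derivation:
det is linear in entry M[0][2]: det = old_det + (v - 3) * C_02
Cofactor C_02 = 3
Want det = 0: 9 + (v - 3) * 3 = 0
  (v - 3) = -9 / 3 = -3
  v = 3 + (-3) = 0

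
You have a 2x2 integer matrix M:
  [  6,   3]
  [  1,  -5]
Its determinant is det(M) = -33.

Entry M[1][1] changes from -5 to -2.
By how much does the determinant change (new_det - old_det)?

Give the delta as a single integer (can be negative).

Cofactor C_11 = 6
Entry delta = -2 - -5 = 3
Det delta = entry_delta * cofactor = 3 * 6 = 18

Answer: 18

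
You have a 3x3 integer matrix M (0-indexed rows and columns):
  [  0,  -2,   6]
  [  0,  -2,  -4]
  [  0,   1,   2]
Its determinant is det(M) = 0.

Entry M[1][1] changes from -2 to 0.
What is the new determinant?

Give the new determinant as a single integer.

det is linear in row 1: changing M[1][1] by delta changes det by delta * cofactor(1,1).
Cofactor C_11 = (-1)^(1+1) * minor(1,1) = 0
Entry delta = 0 - -2 = 2
Det delta = 2 * 0 = 0
New det = 0 + 0 = 0

Answer: 0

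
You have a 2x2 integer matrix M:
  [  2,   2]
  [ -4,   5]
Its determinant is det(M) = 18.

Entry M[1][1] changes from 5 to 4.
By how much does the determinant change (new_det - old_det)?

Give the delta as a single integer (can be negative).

Cofactor C_11 = 2
Entry delta = 4 - 5 = -1
Det delta = entry_delta * cofactor = -1 * 2 = -2

Answer: -2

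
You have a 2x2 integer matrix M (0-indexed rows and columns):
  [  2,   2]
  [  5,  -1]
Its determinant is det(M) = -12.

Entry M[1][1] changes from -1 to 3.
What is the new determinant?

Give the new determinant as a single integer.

Answer: -4

Derivation:
det is linear in row 1: changing M[1][1] by delta changes det by delta * cofactor(1,1).
Cofactor C_11 = (-1)^(1+1) * minor(1,1) = 2
Entry delta = 3 - -1 = 4
Det delta = 4 * 2 = 8
New det = -12 + 8 = -4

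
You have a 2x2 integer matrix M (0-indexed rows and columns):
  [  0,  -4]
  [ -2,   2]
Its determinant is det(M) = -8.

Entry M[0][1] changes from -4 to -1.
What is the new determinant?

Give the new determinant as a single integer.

det is linear in row 0: changing M[0][1] by delta changes det by delta * cofactor(0,1).
Cofactor C_01 = (-1)^(0+1) * minor(0,1) = 2
Entry delta = -1 - -4 = 3
Det delta = 3 * 2 = 6
New det = -8 + 6 = -2

Answer: -2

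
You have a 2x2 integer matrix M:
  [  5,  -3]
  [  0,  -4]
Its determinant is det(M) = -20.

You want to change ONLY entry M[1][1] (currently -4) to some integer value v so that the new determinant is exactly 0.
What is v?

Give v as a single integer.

Answer: 0

Derivation:
det is linear in entry M[1][1]: det = old_det + (v - -4) * C_11
Cofactor C_11 = 5
Want det = 0: -20 + (v - -4) * 5 = 0
  (v - -4) = 20 / 5 = 4
  v = -4 + (4) = 0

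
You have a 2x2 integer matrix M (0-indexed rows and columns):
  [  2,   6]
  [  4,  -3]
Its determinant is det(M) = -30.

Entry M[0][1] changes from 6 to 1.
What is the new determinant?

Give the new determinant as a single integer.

det is linear in row 0: changing M[0][1] by delta changes det by delta * cofactor(0,1).
Cofactor C_01 = (-1)^(0+1) * minor(0,1) = -4
Entry delta = 1 - 6 = -5
Det delta = -5 * -4 = 20
New det = -30 + 20 = -10

Answer: -10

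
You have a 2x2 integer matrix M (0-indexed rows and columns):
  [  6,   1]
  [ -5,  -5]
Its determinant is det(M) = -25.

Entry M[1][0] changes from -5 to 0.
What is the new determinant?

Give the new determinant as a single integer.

det is linear in row 1: changing M[1][0] by delta changes det by delta * cofactor(1,0).
Cofactor C_10 = (-1)^(1+0) * minor(1,0) = -1
Entry delta = 0 - -5 = 5
Det delta = 5 * -1 = -5
New det = -25 + -5 = -30

Answer: -30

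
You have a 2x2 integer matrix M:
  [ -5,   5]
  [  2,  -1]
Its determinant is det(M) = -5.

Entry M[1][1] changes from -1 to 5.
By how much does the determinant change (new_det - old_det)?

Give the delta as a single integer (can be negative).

Answer: -30

Derivation:
Cofactor C_11 = -5
Entry delta = 5 - -1 = 6
Det delta = entry_delta * cofactor = 6 * -5 = -30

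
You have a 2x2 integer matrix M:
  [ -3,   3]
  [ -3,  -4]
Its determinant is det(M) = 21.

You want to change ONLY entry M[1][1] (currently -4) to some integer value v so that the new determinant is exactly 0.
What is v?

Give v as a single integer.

det is linear in entry M[1][1]: det = old_det + (v - -4) * C_11
Cofactor C_11 = -3
Want det = 0: 21 + (v - -4) * -3 = 0
  (v - -4) = -21 / -3 = 7
  v = -4 + (7) = 3

Answer: 3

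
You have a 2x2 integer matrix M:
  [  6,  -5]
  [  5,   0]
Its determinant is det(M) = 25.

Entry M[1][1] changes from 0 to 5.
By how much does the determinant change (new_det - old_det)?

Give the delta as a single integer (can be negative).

Cofactor C_11 = 6
Entry delta = 5 - 0 = 5
Det delta = entry_delta * cofactor = 5 * 6 = 30

Answer: 30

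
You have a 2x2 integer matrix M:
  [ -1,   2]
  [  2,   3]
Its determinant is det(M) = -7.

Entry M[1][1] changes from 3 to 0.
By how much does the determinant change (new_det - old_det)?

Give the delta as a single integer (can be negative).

Cofactor C_11 = -1
Entry delta = 0 - 3 = -3
Det delta = entry_delta * cofactor = -3 * -1 = 3

Answer: 3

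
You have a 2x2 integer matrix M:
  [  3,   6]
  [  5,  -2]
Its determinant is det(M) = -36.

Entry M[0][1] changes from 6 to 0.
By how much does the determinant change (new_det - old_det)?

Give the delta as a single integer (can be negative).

Answer: 30

Derivation:
Cofactor C_01 = -5
Entry delta = 0 - 6 = -6
Det delta = entry_delta * cofactor = -6 * -5 = 30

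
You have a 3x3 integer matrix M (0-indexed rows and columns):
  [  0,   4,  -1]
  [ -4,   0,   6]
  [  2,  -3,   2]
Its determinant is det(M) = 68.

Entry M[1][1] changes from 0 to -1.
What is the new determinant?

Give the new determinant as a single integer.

Answer: 66

Derivation:
det is linear in row 1: changing M[1][1] by delta changes det by delta * cofactor(1,1).
Cofactor C_11 = (-1)^(1+1) * minor(1,1) = 2
Entry delta = -1 - 0 = -1
Det delta = -1 * 2 = -2
New det = 68 + -2 = 66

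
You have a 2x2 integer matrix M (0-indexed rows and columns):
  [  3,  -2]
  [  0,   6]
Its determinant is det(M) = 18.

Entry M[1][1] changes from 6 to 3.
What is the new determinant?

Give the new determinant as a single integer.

Answer: 9

Derivation:
det is linear in row 1: changing M[1][1] by delta changes det by delta * cofactor(1,1).
Cofactor C_11 = (-1)^(1+1) * minor(1,1) = 3
Entry delta = 3 - 6 = -3
Det delta = -3 * 3 = -9
New det = 18 + -9 = 9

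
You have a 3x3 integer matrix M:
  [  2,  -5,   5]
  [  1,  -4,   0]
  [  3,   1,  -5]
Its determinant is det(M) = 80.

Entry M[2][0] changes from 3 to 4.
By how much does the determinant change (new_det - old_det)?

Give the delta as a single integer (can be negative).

Answer: 20

Derivation:
Cofactor C_20 = 20
Entry delta = 4 - 3 = 1
Det delta = entry_delta * cofactor = 1 * 20 = 20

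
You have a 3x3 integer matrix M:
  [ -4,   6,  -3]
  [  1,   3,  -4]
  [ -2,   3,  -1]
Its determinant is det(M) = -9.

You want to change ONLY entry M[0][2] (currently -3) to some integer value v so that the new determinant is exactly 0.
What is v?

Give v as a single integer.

det is linear in entry M[0][2]: det = old_det + (v - -3) * C_02
Cofactor C_02 = 9
Want det = 0: -9 + (v - -3) * 9 = 0
  (v - -3) = 9 / 9 = 1
  v = -3 + (1) = -2

Answer: -2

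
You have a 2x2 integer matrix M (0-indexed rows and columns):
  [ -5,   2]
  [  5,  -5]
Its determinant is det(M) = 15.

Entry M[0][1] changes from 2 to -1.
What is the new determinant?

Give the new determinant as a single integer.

Answer: 30

Derivation:
det is linear in row 0: changing M[0][1] by delta changes det by delta * cofactor(0,1).
Cofactor C_01 = (-1)^(0+1) * minor(0,1) = -5
Entry delta = -1 - 2 = -3
Det delta = -3 * -5 = 15
New det = 15 + 15 = 30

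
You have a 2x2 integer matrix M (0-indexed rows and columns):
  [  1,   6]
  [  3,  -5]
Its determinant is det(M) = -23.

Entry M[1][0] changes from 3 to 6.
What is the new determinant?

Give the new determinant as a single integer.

Answer: -41

Derivation:
det is linear in row 1: changing M[1][0] by delta changes det by delta * cofactor(1,0).
Cofactor C_10 = (-1)^(1+0) * minor(1,0) = -6
Entry delta = 6 - 3 = 3
Det delta = 3 * -6 = -18
New det = -23 + -18 = -41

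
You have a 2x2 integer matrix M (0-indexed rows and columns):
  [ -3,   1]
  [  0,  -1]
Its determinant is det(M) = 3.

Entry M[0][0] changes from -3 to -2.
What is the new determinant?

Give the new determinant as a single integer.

det is linear in row 0: changing M[0][0] by delta changes det by delta * cofactor(0,0).
Cofactor C_00 = (-1)^(0+0) * minor(0,0) = -1
Entry delta = -2 - -3 = 1
Det delta = 1 * -1 = -1
New det = 3 + -1 = 2

Answer: 2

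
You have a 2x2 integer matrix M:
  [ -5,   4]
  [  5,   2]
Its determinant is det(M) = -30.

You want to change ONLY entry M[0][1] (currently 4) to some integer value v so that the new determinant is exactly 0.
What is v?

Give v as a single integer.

det is linear in entry M[0][1]: det = old_det + (v - 4) * C_01
Cofactor C_01 = -5
Want det = 0: -30 + (v - 4) * -5 = 0
  (v - 4) = 30 / -5 = -6
  v = 4 + (-6) = -2

Answer: -2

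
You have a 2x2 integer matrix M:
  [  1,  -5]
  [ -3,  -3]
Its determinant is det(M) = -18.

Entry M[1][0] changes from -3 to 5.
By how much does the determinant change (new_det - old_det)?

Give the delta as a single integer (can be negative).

Answer: 40

Derivation:
Cofactor C_10 = 5
Entry delta = 5 - -3 = 8
Det delta = entry_delta * cofactor = 8 * 5 = 40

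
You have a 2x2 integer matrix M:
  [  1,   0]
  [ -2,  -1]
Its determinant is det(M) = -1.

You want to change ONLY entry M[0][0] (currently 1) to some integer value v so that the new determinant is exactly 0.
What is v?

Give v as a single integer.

Answer: 0

Derivation:
det is linear in entry M[0][0]: det = old_det + (v - 1) * C_00
Cofactor C_00 = -1
Want det = 0: -1 + (v - 1) * -1 = 0
  (v - 1) = 1 / -1 = -1
  v = 1 + (-1) = 0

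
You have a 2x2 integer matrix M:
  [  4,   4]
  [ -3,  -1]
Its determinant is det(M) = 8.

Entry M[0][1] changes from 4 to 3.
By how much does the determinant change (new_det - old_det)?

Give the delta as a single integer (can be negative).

Cofactor C_01 = 3
Entry delta = 3 - 4 = -1
Det delta = entry_delta * cofactor = -1 * 3 = -3

Answer: -3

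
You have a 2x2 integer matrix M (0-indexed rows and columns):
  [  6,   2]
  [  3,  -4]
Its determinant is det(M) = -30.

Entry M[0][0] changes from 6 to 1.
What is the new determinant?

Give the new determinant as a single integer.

Answer: -10

Derivation:
det is linear in row 0: changing M[0][0] by delta changes det by delta * cofactor(0,0).
Cofactor C_00 = (-1)^(0+0) * minor(0,0) = -4
Entry delta = 1 - 6 = -5
Det delta = -5 * -4 = 20
New det = -30 + 20 = -10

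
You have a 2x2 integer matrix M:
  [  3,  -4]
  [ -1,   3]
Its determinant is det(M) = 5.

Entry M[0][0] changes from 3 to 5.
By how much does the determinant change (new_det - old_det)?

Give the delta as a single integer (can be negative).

Cofactor C_00 = 3
Entry delta = 5 - 3 = 2
Det delta = entry_delta * cofactor = 2 * 3 = 6

Answer: 6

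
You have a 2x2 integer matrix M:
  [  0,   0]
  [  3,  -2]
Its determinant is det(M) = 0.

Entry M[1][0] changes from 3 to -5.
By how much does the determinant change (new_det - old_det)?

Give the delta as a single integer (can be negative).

Answer: 0

Derivation:
Cofactor C_10 = 0
Entry delta = -5 - 3 = -8
Det delta = entry_delta * cofactor = -8 * 0 = 0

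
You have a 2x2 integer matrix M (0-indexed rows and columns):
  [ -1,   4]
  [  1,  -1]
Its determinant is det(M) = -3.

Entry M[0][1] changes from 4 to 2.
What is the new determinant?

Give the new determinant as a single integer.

det is linear in row 0: changing M[0][1] by delta changes det by delta * cofactor(0,1).
Cofactor C_01 = (-1)^(0+1) * minor(0,1) = -1
Entry delta = 2 - 4 = -2
Det delta = -2 * -1 = 2
New det = -3 + 2 = -1

Answer: -1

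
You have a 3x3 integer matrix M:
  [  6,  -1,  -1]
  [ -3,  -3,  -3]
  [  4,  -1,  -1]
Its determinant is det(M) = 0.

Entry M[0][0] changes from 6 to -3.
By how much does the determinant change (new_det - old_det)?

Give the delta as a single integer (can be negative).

Cofactor C_00 = 0
Entry delta = -3 - 6 = -9
Det delta = entry_delta * cofactor = -9 * 0 = 0

Answer: 0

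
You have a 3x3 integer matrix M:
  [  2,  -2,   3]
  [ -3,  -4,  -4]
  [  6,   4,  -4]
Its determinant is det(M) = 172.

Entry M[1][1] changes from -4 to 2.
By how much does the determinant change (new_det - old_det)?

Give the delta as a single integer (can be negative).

Answer: -156

Derivation:
Cofactor C_11 = -26
Entry delta = 2 - -4 = 6
Det delta = entry_delta * cofactor = 6 * -26 = -156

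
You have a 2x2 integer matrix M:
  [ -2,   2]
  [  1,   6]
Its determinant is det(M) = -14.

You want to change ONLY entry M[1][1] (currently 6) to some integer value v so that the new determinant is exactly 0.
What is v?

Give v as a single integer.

det is linear in entry M[1][1]: det = old_det + (v - 6) * C_11
Cofactor C_11 = -2
Want det = 0: -14 + (v - 6) * -2 = 0
  (v - 6) = 14 / -2 = -7
  v = 6 + (-7) = -1

Answer: -1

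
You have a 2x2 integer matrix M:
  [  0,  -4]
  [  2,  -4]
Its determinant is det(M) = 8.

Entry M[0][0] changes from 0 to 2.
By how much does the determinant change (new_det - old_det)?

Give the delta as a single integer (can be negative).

Cofactor C_00 = -4
Entry delta = 2 - 0 = 2
Det delta = entry_delta * cofactor = 2 * -4 = -8

Answer: -8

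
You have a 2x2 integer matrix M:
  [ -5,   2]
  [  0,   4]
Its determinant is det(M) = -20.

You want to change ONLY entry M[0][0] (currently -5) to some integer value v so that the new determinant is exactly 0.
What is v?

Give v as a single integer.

Answer: 0

Derivation:
det is linear in entry M[0][0]: det = old_det + (v - -5) * C_00
Cofactor C_00 = 4
Want det = 0: -20 + (v - -5) * 4 = 0
  (v - -5) = 20 / 4 = 5
  v = -5 + (5) = 0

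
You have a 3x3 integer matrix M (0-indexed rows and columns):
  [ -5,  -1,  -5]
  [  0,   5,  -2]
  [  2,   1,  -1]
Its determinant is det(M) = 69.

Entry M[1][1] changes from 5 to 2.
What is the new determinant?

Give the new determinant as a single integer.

det is linear in row 1: changing M[1][1] by delta changes det by delta * cofactor(1,1).
Cofactor C_11 = (-1)^(1+1) * minor(1,1) = 15
Entry delta = 2 - 5 = -3
Det delta = -3 * 15 = -45
New det = 69 + -45 = 24

Answer: 24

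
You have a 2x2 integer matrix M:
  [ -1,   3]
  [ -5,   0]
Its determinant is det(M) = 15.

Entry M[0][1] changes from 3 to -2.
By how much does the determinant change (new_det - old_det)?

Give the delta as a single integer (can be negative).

Answer: -25

Derivation:
Cofactor C_01 = 5
Entry delta = -2 - 3 = -5
Det delta = entry_delta * cofactor = -5 * 5 = -25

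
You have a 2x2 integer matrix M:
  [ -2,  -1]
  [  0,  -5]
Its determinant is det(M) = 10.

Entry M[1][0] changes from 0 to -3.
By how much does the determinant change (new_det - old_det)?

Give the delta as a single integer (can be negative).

Cofactor C_10 = 1
Entry delta = -3 - 0 = -3
Det delta = entry_delta * cofactor = -3 * 1 = -3

Answer: -3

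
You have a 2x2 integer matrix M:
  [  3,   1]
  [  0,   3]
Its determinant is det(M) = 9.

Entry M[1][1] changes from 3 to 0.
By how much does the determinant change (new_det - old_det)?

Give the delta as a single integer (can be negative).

Cofactor C_11 = 3
Entry delta = 0 - 3 = -3
Det delta = entry_delta * cofactor = -3 * 3 = -9

Answer: -9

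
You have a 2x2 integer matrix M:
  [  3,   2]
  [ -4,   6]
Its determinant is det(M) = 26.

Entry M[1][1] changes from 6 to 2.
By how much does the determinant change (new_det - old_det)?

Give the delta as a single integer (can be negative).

Answer: -12

Derivation:
Cofactor C_11 = 3
Entry delta = 2 - 6 = -4
Det delta = entry_delta * cofactor = -4 * 3 = -12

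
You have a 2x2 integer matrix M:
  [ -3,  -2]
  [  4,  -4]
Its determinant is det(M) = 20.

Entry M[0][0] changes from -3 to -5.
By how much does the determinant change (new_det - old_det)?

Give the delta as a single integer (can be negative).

Cofactor C_00 = -4
Entry delta = -5 - -3 = -2
Det delta = entry_delta * cofactor = -2 * -4 = 8

Answer: 8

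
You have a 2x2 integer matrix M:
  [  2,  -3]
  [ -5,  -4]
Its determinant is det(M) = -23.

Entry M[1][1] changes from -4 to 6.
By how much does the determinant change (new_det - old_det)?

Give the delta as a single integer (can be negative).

Answer: 20

Derivation:
Cofactor C_11 = 2
Entry delta = 6 - -4 = 10
Det delta = entry_delta * cofactor = 10 * 2 = 20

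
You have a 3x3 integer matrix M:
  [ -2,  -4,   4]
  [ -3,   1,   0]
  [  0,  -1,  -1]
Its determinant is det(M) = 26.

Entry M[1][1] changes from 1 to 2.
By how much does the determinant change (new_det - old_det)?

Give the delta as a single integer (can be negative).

Cofactor C_11 = 2
Entry delta = 2 - 1 = 1
Det delta = entry_delta * cofactor = 1 * 2 = 2

Answer: 2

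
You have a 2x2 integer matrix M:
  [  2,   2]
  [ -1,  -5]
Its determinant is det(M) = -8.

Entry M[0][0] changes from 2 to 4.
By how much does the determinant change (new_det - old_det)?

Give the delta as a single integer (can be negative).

Cofactor C_00 = -5
Entry delta = 4 - 2 = 2
Det delta = entry_delta * cofactor = 2 * -5 = -10

Answer: -10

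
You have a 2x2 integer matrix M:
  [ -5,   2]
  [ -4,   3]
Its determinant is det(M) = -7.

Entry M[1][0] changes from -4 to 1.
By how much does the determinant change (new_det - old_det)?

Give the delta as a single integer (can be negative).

Answer: -10

Derivation:
Cofactor C_10 = -2
Entry delta = 1 - -4 = 5
Det delta = entry_delta * cofactor = 5 * -2 = -10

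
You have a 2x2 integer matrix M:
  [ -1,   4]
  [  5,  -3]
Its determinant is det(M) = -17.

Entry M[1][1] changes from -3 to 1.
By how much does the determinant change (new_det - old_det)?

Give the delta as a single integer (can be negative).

Cofactor C_11 = -1
Entry delta = 1 - -3 = 4
Det delta = entry_delta * cofactor = 4 * -1 = -4

Answer: -4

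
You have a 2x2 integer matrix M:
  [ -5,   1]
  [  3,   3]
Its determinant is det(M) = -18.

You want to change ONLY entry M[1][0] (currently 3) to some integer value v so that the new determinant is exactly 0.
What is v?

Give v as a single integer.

Answer: -15

Derivation:
det is linear in entry M[1][0]: det = old_det + (v - 3) * C_10
Cofactor C_10 = -1
Want det = 0: -18 + (v - 3) * -1 = 0
  (v - 3) = 18 / -1 = -18
  v = 3 + (-18) = -15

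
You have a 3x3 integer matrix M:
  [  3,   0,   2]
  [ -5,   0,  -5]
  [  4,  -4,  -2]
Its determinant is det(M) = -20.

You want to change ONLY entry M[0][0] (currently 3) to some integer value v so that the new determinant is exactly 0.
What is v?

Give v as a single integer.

det is linear in entry M[0][0]: det = old_det + (v - 3) * C_00
Cofactor C_00 = -20
Want det = 0: -20 + (v - 3) * -20 = 0
  (v - 3) = 20 / -20 = -1
  v = 3 + (-1) = 2

Answer: 2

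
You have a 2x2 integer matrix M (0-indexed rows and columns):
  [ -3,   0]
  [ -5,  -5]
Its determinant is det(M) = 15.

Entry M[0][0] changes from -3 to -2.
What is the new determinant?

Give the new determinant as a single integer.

det is linear in row 0: changing M[0][0] by delta changes det by delta * cofactor(0,0).
Cofactor C_00 = (-1)^(0+0) * minor(0,0) = -5
Entry delta = -2 - -3 = 1
Det delta = 1 * -5 = -5
New det = 15 + -5 = 10

Answer: 10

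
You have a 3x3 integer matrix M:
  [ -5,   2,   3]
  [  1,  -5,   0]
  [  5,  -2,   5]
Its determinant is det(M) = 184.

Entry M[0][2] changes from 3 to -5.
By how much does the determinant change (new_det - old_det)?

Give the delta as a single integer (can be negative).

Cofactor C_02 = 23
Entry delta = -5 - 3 = -8
Det delta = entry_delta * cofactor = -8 * 23 = -184

Answer: -184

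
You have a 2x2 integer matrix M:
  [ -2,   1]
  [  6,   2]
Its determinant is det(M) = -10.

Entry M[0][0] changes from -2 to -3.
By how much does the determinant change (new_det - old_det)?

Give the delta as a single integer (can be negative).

Cofactor C_00 = 2
Entry delta = -3 - -2 = -1
Det delta = entry_delta * cofactor = -1 * 2 = -2

Answer: -2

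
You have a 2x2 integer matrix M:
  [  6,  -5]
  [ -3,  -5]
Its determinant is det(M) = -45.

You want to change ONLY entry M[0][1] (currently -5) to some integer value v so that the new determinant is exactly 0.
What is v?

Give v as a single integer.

Answer: 10

Derivation:
det is linear in entry M[0][1]: det = old_det + (v - -5) * C_01
Cofactor C_01 = 3
Want det = 0: -45 + (v - -5) * 3 = 0
  (v - -5) = 45 / 3 = 15
  v = -5 + (15) = 10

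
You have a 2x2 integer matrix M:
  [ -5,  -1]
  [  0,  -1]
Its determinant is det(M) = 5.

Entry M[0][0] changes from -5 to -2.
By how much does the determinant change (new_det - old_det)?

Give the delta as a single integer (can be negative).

Answer: -3

Derivation:
Cofactor C_00 = -1
Entry delta = -2 - -5 = 3
Det delta = entry_delta * cofactor = 3 * -1 = -3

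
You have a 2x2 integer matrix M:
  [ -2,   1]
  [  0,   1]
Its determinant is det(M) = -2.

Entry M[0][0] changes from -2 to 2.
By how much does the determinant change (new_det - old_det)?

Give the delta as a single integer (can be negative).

Cofactor C_00 = 1
Entry delta = 2 - -2 = 4
Det delta = entry_delta * cofactor = 4 * 1 = 4

Answer: 4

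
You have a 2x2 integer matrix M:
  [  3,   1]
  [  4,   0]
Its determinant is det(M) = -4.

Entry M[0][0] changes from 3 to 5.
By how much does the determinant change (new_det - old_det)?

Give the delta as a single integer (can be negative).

Answer: 0

Derivation:
Cofactor C_00 = 0
Entry delta = 5 - 3 = 2
Det delta = entry_delta * cofactor = 2 * 0 = 0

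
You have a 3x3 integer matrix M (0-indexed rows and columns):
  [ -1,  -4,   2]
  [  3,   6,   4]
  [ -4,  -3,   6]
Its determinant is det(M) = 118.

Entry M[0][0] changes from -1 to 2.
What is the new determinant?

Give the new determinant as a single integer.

Answer: 262

Derivation:
det is linear in row 0: changing M[0][0] by delta changes det by delta * cofactor(0,0).
Cofactor C_00 = (-1)^(0+0) * minor(0,0) = 48
Entry delta = 2 - -1 = 3
Det delta = 3 * 48 = 144
New det = 118 + 144 = 262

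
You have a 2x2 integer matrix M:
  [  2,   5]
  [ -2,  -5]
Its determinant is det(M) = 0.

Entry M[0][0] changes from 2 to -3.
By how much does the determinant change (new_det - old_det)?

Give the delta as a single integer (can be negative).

Answer: 25

Derivation:
Cofactor C_00 = -5
Entry delta = -3 - 2 = -5
Det delta = entry_delta * cofactor = -5 * -5 = 25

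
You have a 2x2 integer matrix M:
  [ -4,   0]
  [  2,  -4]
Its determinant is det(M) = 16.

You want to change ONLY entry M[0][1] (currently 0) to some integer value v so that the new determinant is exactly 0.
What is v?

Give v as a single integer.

Answer: 8

Derivation:
det is linear in entry M[0][1]: det = old_det + (v - 0) * C_01
Cofactor C_01 = -2
Want det = 0: 16 + (v - 0) * -2 = 0
  (v - 0) = -16 / -2 = 8
  v = 0 + (8) = 8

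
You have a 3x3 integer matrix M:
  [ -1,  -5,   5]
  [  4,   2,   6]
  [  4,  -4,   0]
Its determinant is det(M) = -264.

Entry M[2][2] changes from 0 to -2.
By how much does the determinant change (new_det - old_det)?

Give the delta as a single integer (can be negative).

Cofactor C_22 = 18
Entry delta = -2 - 0 = -2
Det delta = entry_delta * cofactor = -2 * 18 = -36

Answer: -36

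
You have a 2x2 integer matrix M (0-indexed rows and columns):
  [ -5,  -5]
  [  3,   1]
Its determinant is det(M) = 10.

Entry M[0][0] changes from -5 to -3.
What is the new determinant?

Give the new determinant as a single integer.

det is linear in row 0: changing M[0][0] by delta changes det by delta * cofactor(0,0).
Cofactor C_00 = (-1)^(0+0) * minor(0,0) = 1
Entry delta = -3 - -5 = 2
Det delta = 2 * 1 = 2
New det = 10 + 2 = 12

Answer: 12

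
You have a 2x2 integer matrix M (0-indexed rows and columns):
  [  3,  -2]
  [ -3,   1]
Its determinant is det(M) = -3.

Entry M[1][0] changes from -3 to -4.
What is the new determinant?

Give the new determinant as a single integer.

det is linear in row 1: changing M[1][0] by delta changes det by delta * cofactor(1,0).
Cofactor C_10 = (-1)^(1+0) * minor(1,0) = 2
Entry delta = -4 - -3 = -1
Det delta = -1 * 2 = -2
New det = -3 + -2 = -5

Answer: -5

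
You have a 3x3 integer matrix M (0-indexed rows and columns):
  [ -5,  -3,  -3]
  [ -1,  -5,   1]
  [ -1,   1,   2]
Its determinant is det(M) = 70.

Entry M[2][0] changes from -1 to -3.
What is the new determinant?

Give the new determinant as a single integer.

Answer: 106

Derivation:
det is linear in row 2: changing M[2][0] by delta changes det by delta * cofactor(2,0).
Cofactor C_20 = (-1)^(2+0) * minor(2,0) = -18
Entry delta = -3 - -1 = -2
Det delta = -2 * -18 = 36
New det = 70 + 36 = 106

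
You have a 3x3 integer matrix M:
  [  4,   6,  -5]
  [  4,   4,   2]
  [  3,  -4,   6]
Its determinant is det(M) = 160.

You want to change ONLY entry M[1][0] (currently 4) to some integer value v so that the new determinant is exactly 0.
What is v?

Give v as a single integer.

det is linear in entry M[1][0]: det = old_det + (v - 4) * C_10
Cofactor C_10 = -16
Want det = 0: 160 + (v - 4) * -16 = 0
  (v - 4) = -160 / -16 = 10
  v = 4 + (10) = 14

Answer: 14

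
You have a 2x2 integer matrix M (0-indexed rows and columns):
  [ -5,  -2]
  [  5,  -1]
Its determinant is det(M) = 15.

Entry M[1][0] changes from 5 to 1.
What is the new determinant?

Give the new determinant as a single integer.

det is linear in row 1: changing M[1][0] by delta changes det by delta * cofactor(1,0).
Cofactor C_10 = (-1)^(1+0) * minor(1,0) = 2
Entry delta = 1 - 5 = -4
Det delta = -4 * 2 = -8
New det = 15 + -8 = 7

Answer: 7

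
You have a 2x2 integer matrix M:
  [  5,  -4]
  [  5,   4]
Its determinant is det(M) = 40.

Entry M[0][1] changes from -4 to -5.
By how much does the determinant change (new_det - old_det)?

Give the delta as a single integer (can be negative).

Cofactor C_01 = -5
Entry delta = -5 - -4 = -1
Det delta = entry_delta * cofactor = -1 * -5 = 5

Answer: 5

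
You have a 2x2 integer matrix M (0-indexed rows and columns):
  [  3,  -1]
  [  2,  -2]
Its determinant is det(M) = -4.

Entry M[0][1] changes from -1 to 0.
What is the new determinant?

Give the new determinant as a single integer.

det is linear in row 0: changing M[0][1] by delta changes det by delta * cofactor(0,1).
Cofactor C_01 = (-1)^(0+1) * minor(0,1) = -2
Entry delta = 0 - -1 = 1
Det delta = 1 * -2 = -2
New det = -4 + -2 = -6

Answer: -6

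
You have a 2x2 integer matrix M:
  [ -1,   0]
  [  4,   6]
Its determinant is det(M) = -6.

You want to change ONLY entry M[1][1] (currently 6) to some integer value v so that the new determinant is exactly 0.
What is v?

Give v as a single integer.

det is linear in entry M[1][1]: det = old_det + (v - 6) * C_11
Cofactor C_11 = -1
Want det = 0: -6 + (v - 6) * -1 = 0
  (v - 6) = 6 / -1 = -6
  v = 6 + (-6) = 0

Answer: 0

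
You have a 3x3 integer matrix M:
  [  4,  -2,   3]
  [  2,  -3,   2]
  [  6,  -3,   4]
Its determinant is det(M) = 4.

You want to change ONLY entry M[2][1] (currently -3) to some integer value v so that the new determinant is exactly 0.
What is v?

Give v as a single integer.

Answer: -1

Derivation:
det is linear in entry M[2][1]: det = old_det + (v - -3) * C_21
Cofactor C_21 = -2
Want det = 0: 4 + (v - -3) * -2 = 0
  (v - -3) = -4 / -2 = 2
  v = -3 + (2) = -1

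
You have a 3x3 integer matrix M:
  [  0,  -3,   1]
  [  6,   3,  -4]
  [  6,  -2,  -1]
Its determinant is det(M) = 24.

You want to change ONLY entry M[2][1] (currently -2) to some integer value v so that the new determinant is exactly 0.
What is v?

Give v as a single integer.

det is linear in entry M[2][1]: det = old_det + (v - -2) * C_21
Cofactor C_21 = 6
Want det = 0: 24 + (v - -2) * 6 = 0
  (v - -2) = -24 / 6 = -4
  v = -2 + (-4) = -6

Answer: -6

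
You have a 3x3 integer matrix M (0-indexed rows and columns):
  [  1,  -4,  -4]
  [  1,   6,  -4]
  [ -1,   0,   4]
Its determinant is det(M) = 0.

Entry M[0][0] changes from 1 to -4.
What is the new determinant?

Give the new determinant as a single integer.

det is linear in row 0: changing M[0][0] by delta changes det by delta * cofactor(0,0).
Cofactor C_00 = (-1)^(0+0) * minor(0,0) = 24
Entry delta = -4 - 1 = -5
Det delta = -5 * 24 = -120
New det = 0 + -120 = -120

Answer: -120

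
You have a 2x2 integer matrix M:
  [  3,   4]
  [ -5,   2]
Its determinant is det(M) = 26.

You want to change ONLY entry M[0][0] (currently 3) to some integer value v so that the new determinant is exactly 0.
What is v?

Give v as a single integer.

Answer: -10

Derivation:
det is linear in entry M[0][0]: det = old_det + (v - 3) * C_00
Cofactor C_00 = 2
Want det = 0: 26 + (v - 3) * 2 = 0
  (v - 3) = -26 / 2 = -13
  v = 3 + (-13) = -10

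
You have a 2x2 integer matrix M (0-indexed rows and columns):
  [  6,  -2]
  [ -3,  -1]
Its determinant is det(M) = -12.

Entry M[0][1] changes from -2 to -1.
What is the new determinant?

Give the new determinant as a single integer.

det is linear in row 0: changing M[0][1] by delta changes det by delta * cofactor(0,1).
Cofactor C_01 = (-1)^(0+1) * minor(0,1) = 3
Entry delta = -1 - -2 = 1
Det delta = 1 * 3 = 3
New det = -12 + 3 = -9

Answer: -9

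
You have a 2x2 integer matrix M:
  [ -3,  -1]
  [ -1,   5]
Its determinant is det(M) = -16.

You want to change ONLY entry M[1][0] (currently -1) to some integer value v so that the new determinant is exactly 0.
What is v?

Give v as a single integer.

det is linear in entry M[1][0]: det = old_det + (v - -1) * C_10
Cofactor C_10 = 1
Want det = 0: -16 + (v - -1) * 1 = 0
  (v - -1) = 16 / 1 = 16
  v = -1 + (16) = 15

Answer: 15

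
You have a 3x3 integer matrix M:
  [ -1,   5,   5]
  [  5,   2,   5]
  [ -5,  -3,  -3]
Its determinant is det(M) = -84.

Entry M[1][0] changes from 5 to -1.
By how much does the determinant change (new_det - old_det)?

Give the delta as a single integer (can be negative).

Cofactor C_10 = 0
Entry delta = -1 - 5 = -6
Det delta = entry_delta * cofactor = -6 * 0 = 0

Answer: 0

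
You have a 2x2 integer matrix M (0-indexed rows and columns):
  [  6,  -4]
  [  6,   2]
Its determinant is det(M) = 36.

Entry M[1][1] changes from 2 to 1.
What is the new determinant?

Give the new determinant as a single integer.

Answer: 30

Derivation:
det is linear in row 1: changing M[1][1] by delta changes det by delta * cofactor(1,1).
Cofactor C_11 = (-1)^(1+1) * minor(1,1) = 6
Entry delta = 1 - 2 = -1
Det delta = -1 * 6 = -6
New det = 36 + -6 = 30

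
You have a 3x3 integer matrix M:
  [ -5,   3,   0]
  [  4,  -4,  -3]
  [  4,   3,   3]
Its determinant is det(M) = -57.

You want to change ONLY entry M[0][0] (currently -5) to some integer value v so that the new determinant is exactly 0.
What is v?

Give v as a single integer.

Answer: -24

Derivation:
det is linear in entry M[0][0]: det = old_det + (v - -5) * C_00
Cofactor C_00 = -3
Want det = 0: -57 + (v - -5) * -3 = 0
  (v - -5) = 57 / -3 = -19
  v = -5 + (-19) = -24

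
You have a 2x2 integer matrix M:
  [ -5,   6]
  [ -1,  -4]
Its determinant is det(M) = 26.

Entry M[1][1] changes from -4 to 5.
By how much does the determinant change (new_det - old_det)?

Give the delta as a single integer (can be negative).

Cofactor C_11 = -5
Entry delta = 5 - -4 = 9
Det delta = entry_delta * cofactor = 9 * -5 = -45

Answer: -45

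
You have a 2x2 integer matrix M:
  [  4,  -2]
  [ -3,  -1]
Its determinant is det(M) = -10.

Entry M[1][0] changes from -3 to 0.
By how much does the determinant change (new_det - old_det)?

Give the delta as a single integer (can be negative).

Cofactor C_10 = 2
Entry delta = 0 - -3 = 3
Det delta = entry_delta * cofactor = 3 * 2 = 6

Answer: 6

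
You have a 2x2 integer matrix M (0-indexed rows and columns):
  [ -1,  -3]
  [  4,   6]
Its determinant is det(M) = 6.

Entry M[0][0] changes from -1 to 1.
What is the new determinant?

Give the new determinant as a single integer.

Answer: 18

Derivation:
det is linear in row 0: changing M[0][0] by delta changes det by delta * cofactor(0,0).
Cofactor C_00 = (-1)^(0+0) * minor(0,0) = 6
Entry delta = 1 - -1 = 2
Det delta = 2 * 6 = 12
New det = 6 + 12 = 18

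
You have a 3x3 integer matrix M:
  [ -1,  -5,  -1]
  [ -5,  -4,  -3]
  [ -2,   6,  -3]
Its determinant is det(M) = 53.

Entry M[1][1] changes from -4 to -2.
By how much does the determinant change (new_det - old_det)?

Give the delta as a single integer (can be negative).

Cofactor C_11 = 1
Entry delta = -2 - -4 = 2
Det delta = entry_delta * cofactor = 2 * 1 = 2

Answer: 2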